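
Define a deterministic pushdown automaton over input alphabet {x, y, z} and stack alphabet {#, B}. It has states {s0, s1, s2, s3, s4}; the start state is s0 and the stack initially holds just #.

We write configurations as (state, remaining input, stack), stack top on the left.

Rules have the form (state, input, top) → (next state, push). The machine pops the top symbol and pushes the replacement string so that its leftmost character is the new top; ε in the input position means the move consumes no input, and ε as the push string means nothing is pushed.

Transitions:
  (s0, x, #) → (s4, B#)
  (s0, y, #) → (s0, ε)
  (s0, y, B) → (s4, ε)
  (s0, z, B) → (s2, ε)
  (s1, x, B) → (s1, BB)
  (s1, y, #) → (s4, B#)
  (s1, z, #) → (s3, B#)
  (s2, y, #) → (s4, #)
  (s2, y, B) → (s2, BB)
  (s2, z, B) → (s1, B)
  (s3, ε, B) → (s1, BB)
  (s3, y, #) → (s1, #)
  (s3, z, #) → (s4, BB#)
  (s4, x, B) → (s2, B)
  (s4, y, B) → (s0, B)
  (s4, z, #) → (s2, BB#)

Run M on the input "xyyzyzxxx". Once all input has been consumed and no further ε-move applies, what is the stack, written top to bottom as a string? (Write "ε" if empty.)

(s0, xyyzyzxxx, #)
  read x, top #: go to s4, push B# → (s4, yyzyzxxx, B#)
  read y, top B: go to s0, push B → (s0, yzyzxxx, B#)
  read y, top B: go to s4, push ε → (s4, zyzxxx, #)
  read z, top #: go to s2, push BB# → (s2, yzxxx, BB#)
  read y, top B: go to s2, push BB → (s2, zxxx, BBB#)
  read z, top B: go to s1, push B → (s1, xxx, BBB#)
  read x, top B: go to s1, push BB → (s1, xx, BBBB#)
  read x, top B: go to s1, push BB → (s1, x, BBBBB#)
  read x, top B: go to s1, push BB → (s1, ε, BBBBBB#)
All input consumed in state s1 with stack BBBBBB#.

BBBBBB#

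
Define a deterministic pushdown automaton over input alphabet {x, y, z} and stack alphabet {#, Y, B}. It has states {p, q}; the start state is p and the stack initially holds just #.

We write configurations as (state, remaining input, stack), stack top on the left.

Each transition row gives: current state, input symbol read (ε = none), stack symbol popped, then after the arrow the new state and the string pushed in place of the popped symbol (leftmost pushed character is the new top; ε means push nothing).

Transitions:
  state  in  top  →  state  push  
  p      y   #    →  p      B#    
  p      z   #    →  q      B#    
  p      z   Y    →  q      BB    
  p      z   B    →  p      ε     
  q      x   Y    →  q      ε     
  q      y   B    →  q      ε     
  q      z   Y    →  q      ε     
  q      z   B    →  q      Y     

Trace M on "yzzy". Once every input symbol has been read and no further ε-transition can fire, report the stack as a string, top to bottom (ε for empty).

(p, yzzy, #)
  read y, top #: go to p, push B# → (p, zzy, B#)
  read z, top B: go to p, push ε → (p, zy, #)
  read z, top #: go to q, push B# → (q, y, B#)
  read y, top B: go to q, push ε → (q, ε, #)
All input consumed in state q with stack #.

#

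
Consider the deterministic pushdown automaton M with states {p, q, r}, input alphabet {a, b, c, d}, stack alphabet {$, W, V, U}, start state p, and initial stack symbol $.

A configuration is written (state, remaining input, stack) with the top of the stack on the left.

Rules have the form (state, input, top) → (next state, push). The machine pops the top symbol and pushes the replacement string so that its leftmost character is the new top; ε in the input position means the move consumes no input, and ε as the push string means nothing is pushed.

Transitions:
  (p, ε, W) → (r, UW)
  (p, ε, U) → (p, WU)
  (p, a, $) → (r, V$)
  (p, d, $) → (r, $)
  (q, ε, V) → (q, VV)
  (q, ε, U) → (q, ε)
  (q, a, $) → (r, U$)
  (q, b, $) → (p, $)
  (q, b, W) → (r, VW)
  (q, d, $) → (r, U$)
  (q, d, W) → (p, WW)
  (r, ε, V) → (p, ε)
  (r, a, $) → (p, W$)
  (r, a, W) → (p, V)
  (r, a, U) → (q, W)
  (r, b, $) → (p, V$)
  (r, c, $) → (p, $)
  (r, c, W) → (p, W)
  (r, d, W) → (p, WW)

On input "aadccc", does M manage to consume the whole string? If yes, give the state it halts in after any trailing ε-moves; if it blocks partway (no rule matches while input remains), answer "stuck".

(p, aadccc, $) ⊢ (r, adccc, V$) ⊢ (p, adccc, $) ⊢ (r, dccc, V$) ⊢ (p, dccc, $) ⊢ (r, ccc, $) ⊢ (p, cc, $)
No transition for (p, c, top $); M blocks with input cc remaining.

stuck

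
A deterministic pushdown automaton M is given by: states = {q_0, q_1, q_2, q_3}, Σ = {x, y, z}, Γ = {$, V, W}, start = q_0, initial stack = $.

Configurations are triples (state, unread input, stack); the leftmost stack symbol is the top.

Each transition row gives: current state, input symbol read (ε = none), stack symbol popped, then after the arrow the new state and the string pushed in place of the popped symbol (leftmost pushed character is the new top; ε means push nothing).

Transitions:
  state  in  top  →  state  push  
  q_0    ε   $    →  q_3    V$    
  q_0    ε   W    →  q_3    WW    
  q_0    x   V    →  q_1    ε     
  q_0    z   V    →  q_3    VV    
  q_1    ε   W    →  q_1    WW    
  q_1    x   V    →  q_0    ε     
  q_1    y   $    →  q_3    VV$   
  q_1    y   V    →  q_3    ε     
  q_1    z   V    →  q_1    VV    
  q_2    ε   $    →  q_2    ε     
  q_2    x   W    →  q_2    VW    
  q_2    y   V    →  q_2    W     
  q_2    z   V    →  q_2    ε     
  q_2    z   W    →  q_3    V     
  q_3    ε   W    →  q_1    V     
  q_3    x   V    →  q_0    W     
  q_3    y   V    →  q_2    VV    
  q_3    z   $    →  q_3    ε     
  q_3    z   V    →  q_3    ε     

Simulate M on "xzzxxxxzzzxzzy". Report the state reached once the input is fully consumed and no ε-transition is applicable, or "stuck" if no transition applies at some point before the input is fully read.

(q_0, xzzxxxxzzzxzzy, $)
  ε-move, top $: go to q_3, push V$ → (q_3, xzzxxxxzzzxzzy, V$)
  read x, top V: go to q_0, push W → (q_0, zzxxxxzzzxzzy, W$)
  ε-move, top W: go to q_3, push WW → (q_3, zzxxxxzzzxzzy, WW$)
  ε-move, top W: go to q_1, push V → (q_1, zzxxxxzzzxzzy, VW$)
  read z, top V: go to q_1, push VV → (q_1, zxxxxzzzxzzy, VVW$)
  read z, top V: go to q_1, push VV → (q_1, xxxxzzzxzzy, VVVW$)
  read x, top V: go to q_0, push ε → (q_0, xxxzzzxzzy, VVW$)
  read x, top V: go to q_1, push ε → (q_1, xxzzzxzzy, VW$)
  read x, top V: go to q_0, push ε → (q_0, xzzzxzzy, W$)
  ε-move, top W: go to q_3, push WW → (q_3, xzzzxzzy, WW$)
  ε-move, top W: go to q_1, push V → (q_1, xzzzxzzy, VW$)
  read x, top V: go to q_0, push ε → (q_0, zzzxzzy, W$)
  ε-move, top W: go to q_3, push WW → (q_3, zzzxzzy, WW$)
  ε-move, top W: go to q_1, push V → (q_1, zzzxzzy, VW$)
  read z, top V: go to q_1, push VV → (q_1, zzxzzy, VVW$)
  read z, top V: go to q_1, push VV → (q_1, zxzzy, VVVW$)
  read z, top V: go to q_1, push VV → (q_1, xzzy, VVVVW$)
  read x, top V: go to q_0, push ε → (q_0, zzy, VVVW$)
  read z, top V: go to q_3, push VV → (q_3, zy, VVVVW$)
  read z, top V: go to q_3, push ε → (q_3, y, VVVW$)
  read y, top V: go to q_2, push VV → (q_2, ε, VVVVW$)
All input consumed; M is in state q_2.

q_2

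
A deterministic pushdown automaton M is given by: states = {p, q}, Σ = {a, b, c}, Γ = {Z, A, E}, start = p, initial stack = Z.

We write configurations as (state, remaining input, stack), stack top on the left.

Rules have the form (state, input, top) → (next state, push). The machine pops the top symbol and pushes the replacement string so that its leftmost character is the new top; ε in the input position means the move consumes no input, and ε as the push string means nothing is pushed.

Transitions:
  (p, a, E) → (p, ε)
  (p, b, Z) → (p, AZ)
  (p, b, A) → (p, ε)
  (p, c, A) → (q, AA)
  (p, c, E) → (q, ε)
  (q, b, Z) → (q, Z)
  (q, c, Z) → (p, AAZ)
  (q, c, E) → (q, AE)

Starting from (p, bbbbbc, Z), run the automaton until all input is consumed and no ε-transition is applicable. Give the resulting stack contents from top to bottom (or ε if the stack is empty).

AAZ

(p, bbbbbc, Z)
  read b, top Z: go to p, push AZ → (p, bbbbc, AZ)
  read b, top A: go to p, push ε → (p, bbbc, Z)
  read b, top Z: go to p, push AZ → (p, bbc, AZ)
  read b, top A: go to p, push ε → (p, bc, Z)
  read b, top Z: go to p, push AZ → (p, c, AZ)
  read c, top A: go to q, push AA → (q, ε, AAZ)
All input consumed in state q with stack AAZ.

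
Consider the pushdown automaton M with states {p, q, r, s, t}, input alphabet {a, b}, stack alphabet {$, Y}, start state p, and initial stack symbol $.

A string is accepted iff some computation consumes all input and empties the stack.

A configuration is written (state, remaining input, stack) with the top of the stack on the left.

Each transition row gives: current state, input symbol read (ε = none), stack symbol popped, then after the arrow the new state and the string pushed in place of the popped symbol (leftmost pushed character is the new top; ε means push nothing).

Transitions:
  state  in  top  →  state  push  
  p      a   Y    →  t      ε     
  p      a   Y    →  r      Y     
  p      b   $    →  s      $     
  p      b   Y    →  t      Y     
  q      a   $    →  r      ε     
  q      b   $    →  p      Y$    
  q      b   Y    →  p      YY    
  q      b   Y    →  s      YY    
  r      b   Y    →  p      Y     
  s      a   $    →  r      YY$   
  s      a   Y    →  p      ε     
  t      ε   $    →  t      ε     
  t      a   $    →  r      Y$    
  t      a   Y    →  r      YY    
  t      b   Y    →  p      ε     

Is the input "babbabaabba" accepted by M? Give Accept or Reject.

Reject

No computation consumes all input and empties the stack.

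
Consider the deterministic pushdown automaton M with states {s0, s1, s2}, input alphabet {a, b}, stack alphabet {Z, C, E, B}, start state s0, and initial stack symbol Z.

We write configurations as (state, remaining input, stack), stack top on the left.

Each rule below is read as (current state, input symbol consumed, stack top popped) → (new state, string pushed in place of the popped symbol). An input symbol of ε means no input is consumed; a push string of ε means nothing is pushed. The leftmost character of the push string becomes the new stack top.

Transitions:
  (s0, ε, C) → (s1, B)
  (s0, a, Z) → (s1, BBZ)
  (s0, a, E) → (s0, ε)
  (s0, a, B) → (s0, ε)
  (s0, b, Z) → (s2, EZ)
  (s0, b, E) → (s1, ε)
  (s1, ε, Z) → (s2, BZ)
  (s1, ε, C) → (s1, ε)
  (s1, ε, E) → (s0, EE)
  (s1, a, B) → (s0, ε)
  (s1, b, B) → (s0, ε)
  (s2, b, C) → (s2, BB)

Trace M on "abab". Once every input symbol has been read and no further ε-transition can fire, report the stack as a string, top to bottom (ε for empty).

(s0, abab, Z)
  read a, top Z: go to s1, push BBZ → (s1, bab, BBZ)
  read b, top B: go to s0, push ε → (s0, ab, BZ)
  read a, top B: go to s0, push ε → (s0, b, Z)
  read b, top Z: go to s2, push EZ → (s2, ε, EZ)
All input consumed in state s2 with stack EZ.

EZ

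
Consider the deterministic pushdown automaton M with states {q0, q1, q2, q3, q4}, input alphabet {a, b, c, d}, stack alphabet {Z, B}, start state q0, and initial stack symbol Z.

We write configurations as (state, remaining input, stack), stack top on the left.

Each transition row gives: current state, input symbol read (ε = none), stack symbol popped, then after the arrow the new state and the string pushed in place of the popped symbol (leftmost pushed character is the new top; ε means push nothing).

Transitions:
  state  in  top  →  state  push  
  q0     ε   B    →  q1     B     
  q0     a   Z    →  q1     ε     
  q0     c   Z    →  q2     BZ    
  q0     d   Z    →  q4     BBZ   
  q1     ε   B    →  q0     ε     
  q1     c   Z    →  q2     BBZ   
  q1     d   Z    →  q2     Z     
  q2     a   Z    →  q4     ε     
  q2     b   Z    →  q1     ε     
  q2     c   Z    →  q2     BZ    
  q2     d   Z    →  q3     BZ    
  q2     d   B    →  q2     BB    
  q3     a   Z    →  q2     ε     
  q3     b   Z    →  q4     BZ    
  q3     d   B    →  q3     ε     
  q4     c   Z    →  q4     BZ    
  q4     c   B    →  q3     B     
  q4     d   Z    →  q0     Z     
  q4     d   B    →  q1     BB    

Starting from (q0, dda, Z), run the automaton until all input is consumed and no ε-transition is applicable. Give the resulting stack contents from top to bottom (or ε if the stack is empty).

(q0, dda, Z)
  read d, top Z: go to q4, push BBZ → (q4, da, BBZ)
  read d, top B: go to q1, push BB → (q1, a, BBBZ)
  ε-move, top B: go to q0, push ε → (q0, a, BBZ)
  ε-move, top B: go to q1, push B → (q1, a, BBZ)
  ε-move, top B: go to q0, push ε → (q0, a, BZ)
  ε-move, top B: go to q1, push B → (q1, a, BZ)
  ε-move, top B: go to q0, push ε → (q0, a, Z)
  read a, top Z: go to q1, push ε → (q1, ε, ε)
All input consumed in state q1 with stack ε.

ε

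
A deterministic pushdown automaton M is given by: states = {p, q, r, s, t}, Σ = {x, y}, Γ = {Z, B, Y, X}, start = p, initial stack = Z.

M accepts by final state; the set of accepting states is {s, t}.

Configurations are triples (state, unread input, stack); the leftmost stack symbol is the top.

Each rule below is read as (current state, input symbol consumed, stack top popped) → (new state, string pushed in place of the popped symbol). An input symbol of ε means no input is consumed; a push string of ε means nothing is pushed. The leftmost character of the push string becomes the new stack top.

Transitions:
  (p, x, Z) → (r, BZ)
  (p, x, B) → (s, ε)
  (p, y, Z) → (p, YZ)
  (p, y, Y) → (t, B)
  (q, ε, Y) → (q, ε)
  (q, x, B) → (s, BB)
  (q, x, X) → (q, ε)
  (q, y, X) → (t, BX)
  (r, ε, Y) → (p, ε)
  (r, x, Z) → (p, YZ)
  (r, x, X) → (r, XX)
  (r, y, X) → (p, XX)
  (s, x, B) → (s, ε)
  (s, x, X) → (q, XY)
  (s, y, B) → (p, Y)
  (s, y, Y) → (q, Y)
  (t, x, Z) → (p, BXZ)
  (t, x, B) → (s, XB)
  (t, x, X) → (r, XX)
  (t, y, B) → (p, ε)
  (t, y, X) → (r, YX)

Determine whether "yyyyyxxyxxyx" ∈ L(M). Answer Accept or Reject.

(p, yyyyyxxyxxyx, Z) ⊢ (p, yyyyxxyxxyx, YZ) ⊢ (t, yyyxxyxxyx, BZ) ⊢ (p, yyxxyxxyx, Z) ⊢ (p, yxxyxxyx, YZ) ⊢ (t, xxyxxyx, BZ) ⊢ (s, xyxxyx, XBZ) ⊢ (q, yxxyx, XYBZ) ⊢ (t, xxyx, BXYBZ) ⊢ (s, xyx, XBXYBZ) ⊢ (q, yx, XYBXYBZ) ⊢ (t, x, BXYBXYBZ) ⊢ (s, ε, XBXYBXYBZ)
All input consumed; state s ∈ F.

Accept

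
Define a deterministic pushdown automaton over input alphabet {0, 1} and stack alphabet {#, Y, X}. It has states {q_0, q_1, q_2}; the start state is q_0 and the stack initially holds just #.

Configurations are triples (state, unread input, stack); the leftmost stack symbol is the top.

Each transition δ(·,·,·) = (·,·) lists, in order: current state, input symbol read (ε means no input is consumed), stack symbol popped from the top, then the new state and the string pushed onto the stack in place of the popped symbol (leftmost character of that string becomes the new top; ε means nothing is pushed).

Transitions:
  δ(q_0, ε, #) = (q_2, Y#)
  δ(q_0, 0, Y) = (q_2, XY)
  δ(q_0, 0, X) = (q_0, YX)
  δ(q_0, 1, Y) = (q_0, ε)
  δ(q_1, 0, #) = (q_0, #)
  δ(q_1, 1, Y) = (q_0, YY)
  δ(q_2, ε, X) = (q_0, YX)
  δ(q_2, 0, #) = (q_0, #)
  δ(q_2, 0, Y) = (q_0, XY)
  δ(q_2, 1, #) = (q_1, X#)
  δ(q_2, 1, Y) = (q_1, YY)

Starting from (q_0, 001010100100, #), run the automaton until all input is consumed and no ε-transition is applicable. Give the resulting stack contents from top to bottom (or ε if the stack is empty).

YXYXYXY#

(q_0, 001010100100, #)
  ε-move, top #: go to q_2, push Y# → (q_2, 001010100100, Y#)
  read 0, top Y: go to q_0, push XY → (q_0, 01010100100, XY#)
  read 0, top X: go to q_0, push YX → (q_0, 1010100100, YXY#)
  read 1, top Y: go to q_0, push ε → (q_0, 010100100, XY#)
  read 0, top X: go to q_0, push YX → (q_0, 10100100, YXY#)
  read 1, top Y: go to q_0, push ε → (q_0, 0100100, XY#)
  read 0, top X: go to q_0, push YX → (q_0, 100100, YXY#)
  read 1, top Y: go to q_0, push ε → (q_0, 00100, XY#)
  read 0, top X: go to q_0, push YX → (q_0, 0100, YXY#)
  read 0, top Y: go to q_2, push XY → (q_2, 100, XYXY#)
  ε-move, top X: go to q_0, push YX → (q_0, 100, YXYXY#)
  read 1, top Y: go to q_0, push ε → (q_0, 00, XYXY#)
  read 0, top X: go to q_0, push YX → (q_0, 0, YXYXY#)
  read 0, top Y: go to q_2, push XY → (q_2, ε, XYXYXY#)
  ε-move, top X: go to q_0, push YX → (q_0, ε, YXYXYXY#)
All input consumed in state q_0 with stack YXYXYXY#.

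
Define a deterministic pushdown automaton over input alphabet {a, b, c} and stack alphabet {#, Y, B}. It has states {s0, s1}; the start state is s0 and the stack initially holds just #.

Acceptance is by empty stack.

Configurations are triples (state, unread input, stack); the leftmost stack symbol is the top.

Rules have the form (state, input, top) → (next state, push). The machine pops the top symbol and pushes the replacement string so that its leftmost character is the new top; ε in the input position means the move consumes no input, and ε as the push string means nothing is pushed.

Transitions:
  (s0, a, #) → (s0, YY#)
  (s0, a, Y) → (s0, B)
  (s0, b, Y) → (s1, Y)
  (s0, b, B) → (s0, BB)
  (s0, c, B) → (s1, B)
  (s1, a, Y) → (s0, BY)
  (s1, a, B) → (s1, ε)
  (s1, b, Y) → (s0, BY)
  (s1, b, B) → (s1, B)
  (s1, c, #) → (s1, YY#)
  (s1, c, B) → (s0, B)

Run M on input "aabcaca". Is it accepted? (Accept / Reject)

(s0, aabcaca, #)
  read a, top #: go to s0, push YY# → (s0, abcaca, YY#)
  read a, top Y: go to s0, push B → (s0, bcaca, BY#)
  read b, top B: go to s0, push BB → (s0, caca, BBY#)
  read c, top B: go to s1, push B → (s1, aca, BBY#)
  read a, top B: go to s1, push ε → (s1, ca, BY#)
  read c, top B: go to s0, push B → (s0, a, BY#)
No transition applies at (s0, a, BY#); input not fully consumed.

Reject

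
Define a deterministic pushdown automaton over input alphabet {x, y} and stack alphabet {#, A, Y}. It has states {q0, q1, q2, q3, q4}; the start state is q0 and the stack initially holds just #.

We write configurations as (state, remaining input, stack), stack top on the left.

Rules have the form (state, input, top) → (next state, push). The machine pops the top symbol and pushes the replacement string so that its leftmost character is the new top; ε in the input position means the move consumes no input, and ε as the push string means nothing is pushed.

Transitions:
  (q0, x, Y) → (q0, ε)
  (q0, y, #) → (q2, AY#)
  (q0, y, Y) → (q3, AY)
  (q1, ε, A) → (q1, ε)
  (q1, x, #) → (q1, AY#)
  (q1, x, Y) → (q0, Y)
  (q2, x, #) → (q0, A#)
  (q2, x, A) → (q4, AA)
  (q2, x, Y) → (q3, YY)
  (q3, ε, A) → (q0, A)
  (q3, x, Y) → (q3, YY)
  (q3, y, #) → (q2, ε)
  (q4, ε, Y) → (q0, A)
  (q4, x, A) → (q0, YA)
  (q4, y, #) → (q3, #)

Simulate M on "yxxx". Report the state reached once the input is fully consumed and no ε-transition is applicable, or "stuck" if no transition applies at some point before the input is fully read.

q0

(q0, yxxx, #) ⊢ (q2, xxx, AY#) ⊢ (q4, xx, AAY#) ⊢ (q0, x, YAAY#) ⊢ (q0, ε, AAY#)
All input consumed; M is in state q0.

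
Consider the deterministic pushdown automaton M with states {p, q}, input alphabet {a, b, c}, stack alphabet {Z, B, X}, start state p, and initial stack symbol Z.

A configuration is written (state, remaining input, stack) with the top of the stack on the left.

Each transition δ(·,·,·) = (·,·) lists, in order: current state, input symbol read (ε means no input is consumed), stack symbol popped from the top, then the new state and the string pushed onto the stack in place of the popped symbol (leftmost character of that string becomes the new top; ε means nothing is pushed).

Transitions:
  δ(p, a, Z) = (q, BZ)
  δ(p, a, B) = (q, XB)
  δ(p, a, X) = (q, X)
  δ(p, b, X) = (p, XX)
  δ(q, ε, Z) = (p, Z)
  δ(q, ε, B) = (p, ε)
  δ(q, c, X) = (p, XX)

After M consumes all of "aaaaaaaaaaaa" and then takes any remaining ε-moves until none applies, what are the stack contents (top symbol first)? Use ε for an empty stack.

Z

(p, aaaaaaaaaaaa, Z)
  read a, top Z: go to q, push BZ → (q, aaaaaaaaaaa, BZ)
  ε-move, top B: go to p, push ε → (p, aaaaaaaaaaa, Z)
  read a, top Z: go to q, push BZ → (q, aaaaaaaaaa, BZ)
  ε-move, top B: go to p, push ε → (p, aaaaaaaaaa, Z)
  read a, top Z: go to q, push BZ → (q, aaaaaaaaa, BZ)
  ε-move, top B: go to p, push ε → (p, aaaaaaaaa, Z)
  read a, top Z: go to q, push BZ → (q, aaaaaaaa, BZ)
  ε-move, top B: go to p, push ε → (p, aaaaaaaa, Z)
  read a, top Z: go to q, push BZ → (q, aaaaaaa, BZ)
  ε-move, top B: go to p, push ε → (p, aaaaaaa, Z)
  read a, top Z: go to q, push BZ → (q, aaaaaa, BZ)
  ε-move, top B: go to p, push ε → (p, aaaaaa, Z)
  read a, top Z: go to q, push BZ → (q, aaaaa, BZ)
  ε-move, top B: go to p, push ε → (p, aaaaa, Z)
  read a, top Z: go to q, push BZ → (q, aaaa, BZ)
  ε-move, top B: go to p, push ε → (p, aaaa, Z)
  read a, top Z: go to q, push BZ → (q, aaa, BZ)
  ε-move, top B: go to p, push ε → (p, aaa, Z)
  read a, top Z: go to q, push BZ → (q, aa, BZ)
  ε-move, top B: go to p, push ε → (p, aa, Z)
  read a, top Z: go to q, push BZ → (q, a, BZ)
  ε-move, top B: go to p, push ε → (p, a, Z)
  read a, top Z: go to q, push BZ → (q, ε, BZ)
  ε-move, top B: go to p, push ε → (p, ε, Z)
All input consumed in state p with stack Z.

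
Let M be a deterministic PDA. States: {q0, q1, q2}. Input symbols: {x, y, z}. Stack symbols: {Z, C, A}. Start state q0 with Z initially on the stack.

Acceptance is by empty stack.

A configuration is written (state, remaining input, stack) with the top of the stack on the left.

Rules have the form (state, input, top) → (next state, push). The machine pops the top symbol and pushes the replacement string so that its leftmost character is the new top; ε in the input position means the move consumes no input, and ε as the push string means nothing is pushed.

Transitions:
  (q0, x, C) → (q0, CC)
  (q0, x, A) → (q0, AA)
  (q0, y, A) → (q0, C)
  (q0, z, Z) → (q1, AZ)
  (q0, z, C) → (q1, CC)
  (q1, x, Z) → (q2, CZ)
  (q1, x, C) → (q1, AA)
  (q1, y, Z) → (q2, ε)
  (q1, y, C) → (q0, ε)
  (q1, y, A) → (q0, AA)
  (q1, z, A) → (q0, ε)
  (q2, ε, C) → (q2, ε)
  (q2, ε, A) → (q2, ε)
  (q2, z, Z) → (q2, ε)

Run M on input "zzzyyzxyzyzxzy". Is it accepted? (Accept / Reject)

Reject

(q0, zzzyyzxyzyzxzy, Z)
  read z, top Z: go to q1, push AZ → (q1, zzyyzxyzyzxzy, AZ)
  read z, top A: go to q0, push ε → (q0, zyyzxyzyzxzy, Z)
  read z, top Z: go to q1, push AZ → (q1, yyzxyzyzxzy, AZ)
  read y, top A: go to q0, push AA → (q0, yzxyzyzxzy, AAZ)
  read y, top A: go to q0, push C → (q0, zxyzyzxzy, CAZ)
  read z, top C: go to q1, push CC → (q1, xyzyzxzy, CCAZ)
  read x, top C: go to q1, push AA → (q1, yzyzxzy, AACAZ)
  read y, top A: go to q0, push AA → (q0, zyzxzy, AAACAZ)
No transition applies at (q0, zyzxzy, AAACAZ); input not fully consumed.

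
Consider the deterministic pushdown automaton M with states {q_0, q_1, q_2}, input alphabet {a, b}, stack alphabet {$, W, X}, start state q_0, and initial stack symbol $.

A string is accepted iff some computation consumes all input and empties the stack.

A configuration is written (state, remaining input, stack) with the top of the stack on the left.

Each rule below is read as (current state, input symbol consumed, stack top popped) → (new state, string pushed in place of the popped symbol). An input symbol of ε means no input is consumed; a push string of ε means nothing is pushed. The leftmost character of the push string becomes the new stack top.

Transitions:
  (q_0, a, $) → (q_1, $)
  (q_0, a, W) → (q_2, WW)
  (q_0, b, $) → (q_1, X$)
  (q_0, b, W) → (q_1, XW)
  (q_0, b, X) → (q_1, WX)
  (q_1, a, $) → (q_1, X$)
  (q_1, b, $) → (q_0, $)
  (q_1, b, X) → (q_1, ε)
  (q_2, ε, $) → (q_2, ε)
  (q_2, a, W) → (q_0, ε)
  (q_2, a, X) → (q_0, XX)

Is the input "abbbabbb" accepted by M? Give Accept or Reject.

(q_0, abbbabbb, $)
  read a, top $: go to q_1, push $ → (q_1, bbbabbb, $)
  read b, top $: go to q_0, push $ → (q_0, bbabbb, $)
  read b, top $: go to q_1, push X$ → (q_1, babbb, X$)
  read b, top X: go to q_1, push ε → (q_1, abbb, $)
  read a, top $: go to q_1, push X$ → (q_1, bbb, X$)
  read b, top X: go to q_1, push ε → (q_1, bb, $)
  read b, top $: go to q_0, push $ → (q_0, b, $)
  read b, top $: go to q_1, push X$ → (q_1, ε, X$)
All input consumed; stack is X$, not empty, and no further ε-move applies.

Reject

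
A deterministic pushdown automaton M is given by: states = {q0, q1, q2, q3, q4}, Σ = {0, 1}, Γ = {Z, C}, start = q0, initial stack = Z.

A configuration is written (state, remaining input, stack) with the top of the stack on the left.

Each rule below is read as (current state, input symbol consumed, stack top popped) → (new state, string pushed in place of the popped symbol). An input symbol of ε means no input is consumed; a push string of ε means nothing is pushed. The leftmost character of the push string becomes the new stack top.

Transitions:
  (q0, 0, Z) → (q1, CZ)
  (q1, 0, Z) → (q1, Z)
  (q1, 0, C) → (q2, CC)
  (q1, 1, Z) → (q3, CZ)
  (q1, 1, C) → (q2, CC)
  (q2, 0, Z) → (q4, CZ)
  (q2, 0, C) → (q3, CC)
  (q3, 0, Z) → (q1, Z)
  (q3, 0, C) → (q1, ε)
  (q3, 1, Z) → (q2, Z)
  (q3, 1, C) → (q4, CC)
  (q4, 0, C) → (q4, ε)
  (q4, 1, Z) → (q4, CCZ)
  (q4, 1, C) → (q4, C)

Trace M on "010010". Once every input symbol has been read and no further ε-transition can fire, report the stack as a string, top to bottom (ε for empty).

CCCCZ

(q0, 010010, Z) ⊢ (q1, 10010, CZ) ⊢ (q2, 0010, CCZ) ⊢ (q3, 010, CCCZ) ⊢ (q1, 10, CCZ) ⊢ (q2, 0, CCCZ) ⊢ (q3, ε, CCCCZ)
All input consumed in state q3 with stack CCCCZ.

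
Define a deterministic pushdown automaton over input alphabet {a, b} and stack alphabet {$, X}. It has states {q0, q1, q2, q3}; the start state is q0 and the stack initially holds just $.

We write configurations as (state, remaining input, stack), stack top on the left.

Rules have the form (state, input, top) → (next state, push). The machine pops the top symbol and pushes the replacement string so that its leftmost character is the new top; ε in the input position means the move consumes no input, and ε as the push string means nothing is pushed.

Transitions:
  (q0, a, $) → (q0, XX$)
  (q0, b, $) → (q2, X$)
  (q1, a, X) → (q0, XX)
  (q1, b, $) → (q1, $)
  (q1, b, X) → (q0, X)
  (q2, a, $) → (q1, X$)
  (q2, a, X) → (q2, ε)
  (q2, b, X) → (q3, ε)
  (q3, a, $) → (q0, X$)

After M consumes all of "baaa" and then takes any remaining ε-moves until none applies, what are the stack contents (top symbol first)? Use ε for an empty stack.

XX$

(q0, baaa, $) ⊢ (q2, aaa, X$) ⊢ (q2, aa, $) ⊢ (q1, a, X$) ⊢ (q0, ε, XX$)
All input consumed in state q0 with stack XX$.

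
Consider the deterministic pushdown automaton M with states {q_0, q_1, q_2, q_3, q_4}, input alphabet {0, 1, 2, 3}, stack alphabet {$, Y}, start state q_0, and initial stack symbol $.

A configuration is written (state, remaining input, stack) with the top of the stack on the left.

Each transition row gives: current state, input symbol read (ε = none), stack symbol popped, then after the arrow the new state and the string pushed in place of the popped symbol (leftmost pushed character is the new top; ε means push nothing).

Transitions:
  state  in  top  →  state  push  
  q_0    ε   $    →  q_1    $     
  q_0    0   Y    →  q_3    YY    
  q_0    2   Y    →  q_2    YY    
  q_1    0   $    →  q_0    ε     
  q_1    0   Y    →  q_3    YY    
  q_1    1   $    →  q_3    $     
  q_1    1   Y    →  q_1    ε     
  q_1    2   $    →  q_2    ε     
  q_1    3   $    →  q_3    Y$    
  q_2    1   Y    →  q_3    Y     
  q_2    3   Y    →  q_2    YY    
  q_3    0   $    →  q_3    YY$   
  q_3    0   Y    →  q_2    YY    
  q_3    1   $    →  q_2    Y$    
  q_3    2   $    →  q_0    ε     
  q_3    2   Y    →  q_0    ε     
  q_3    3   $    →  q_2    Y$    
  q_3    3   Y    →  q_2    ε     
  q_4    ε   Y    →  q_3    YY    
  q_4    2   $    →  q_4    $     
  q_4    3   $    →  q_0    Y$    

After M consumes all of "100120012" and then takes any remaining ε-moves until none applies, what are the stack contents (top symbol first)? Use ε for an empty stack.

YYY$

(q_0, 100120012, $) ⊢ (q_1, 100120012, $) ⊢ (q_3, 00120012, $) ⊢ (q_3, 0120012, YY$) ⊢ (q_2, 120012, YYY$) ⊢ (q_3, 20012, YYY$) ⊢ (q_0, 0012, YY$) ⊢ (q_3, 012, YYY$) ⊢ (q_2, 12, YYYY$) ⊢ (q_3, 2, YYYY$) ⊢ (q_0, ε, YYY$)
All input consumed in state q_0 with stack YYY$.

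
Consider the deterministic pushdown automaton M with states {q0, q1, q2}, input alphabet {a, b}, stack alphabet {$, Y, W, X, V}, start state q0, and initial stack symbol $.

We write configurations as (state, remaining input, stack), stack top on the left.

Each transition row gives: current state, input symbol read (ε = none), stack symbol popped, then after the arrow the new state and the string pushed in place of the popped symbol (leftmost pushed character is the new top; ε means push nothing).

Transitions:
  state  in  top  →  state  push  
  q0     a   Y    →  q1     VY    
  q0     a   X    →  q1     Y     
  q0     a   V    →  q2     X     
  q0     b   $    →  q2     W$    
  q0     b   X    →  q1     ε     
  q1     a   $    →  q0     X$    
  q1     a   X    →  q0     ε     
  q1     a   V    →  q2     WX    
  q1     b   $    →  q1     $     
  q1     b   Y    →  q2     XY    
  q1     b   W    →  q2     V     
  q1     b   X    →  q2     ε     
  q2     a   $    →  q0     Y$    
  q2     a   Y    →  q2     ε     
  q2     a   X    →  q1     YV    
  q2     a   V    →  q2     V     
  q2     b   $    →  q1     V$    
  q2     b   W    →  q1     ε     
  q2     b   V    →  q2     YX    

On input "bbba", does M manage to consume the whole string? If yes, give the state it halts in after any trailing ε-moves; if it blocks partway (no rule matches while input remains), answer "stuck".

(q0, bbba, $) ⊢ (q2, bba, W$) ⊢ (q1, ba, $) ⊢ (q1, a, $) ⊢ (q0, ε, X$)
All input consumed; M is in state q0.

q0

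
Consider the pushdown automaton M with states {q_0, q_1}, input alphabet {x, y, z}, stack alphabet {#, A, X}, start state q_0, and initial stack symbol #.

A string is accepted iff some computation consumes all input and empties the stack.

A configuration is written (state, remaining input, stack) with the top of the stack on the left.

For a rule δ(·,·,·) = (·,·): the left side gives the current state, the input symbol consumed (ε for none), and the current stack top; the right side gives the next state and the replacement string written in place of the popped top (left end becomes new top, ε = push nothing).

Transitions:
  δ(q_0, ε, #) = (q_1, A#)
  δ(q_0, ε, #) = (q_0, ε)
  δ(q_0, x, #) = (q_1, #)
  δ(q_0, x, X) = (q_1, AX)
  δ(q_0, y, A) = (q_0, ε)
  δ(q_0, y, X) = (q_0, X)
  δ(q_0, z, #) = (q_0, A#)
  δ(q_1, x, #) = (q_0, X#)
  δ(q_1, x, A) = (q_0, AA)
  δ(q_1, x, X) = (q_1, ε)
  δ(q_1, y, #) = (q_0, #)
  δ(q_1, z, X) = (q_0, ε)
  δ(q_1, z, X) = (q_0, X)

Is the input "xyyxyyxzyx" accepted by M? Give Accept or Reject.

Reject

No computation consumes all input and empties the stack.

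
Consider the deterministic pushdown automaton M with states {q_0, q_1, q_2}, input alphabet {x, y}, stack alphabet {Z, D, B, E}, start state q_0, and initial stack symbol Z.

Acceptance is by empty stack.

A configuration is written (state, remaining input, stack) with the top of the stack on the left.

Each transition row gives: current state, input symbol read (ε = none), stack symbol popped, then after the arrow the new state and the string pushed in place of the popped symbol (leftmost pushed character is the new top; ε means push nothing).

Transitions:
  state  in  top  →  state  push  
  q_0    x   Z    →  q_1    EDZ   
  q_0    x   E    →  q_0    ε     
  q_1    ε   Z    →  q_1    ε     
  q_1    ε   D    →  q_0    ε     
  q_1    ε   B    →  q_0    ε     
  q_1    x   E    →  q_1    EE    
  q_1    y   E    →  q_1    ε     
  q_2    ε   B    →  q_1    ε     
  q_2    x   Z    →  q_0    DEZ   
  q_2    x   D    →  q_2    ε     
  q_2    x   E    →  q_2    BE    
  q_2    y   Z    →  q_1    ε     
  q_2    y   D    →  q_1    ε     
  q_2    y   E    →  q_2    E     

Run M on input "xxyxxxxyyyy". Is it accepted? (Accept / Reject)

(q_0, xxyxxxxyyyy, Z) ⊢ (q_1, xyxxxxyyyy, EDZ) ⊢ (q_1, yxxxxyyyy, EEDZ) ⊢ (q_1, xxxxyyyy, EDZ) ⊢ (q_1, xxxyyyy, EEDZ) ⊢ (q_1, xxyyyy, EEEDZ) ⊢ (q_1, xyyyy, EEEEDZ) ⊢ (q_1, yyyy, EEEEEDZ) ⊢ (q_1, yyy, EEEEDZ) ⊢ (q_1, yy, EEEDZ) ⊢ (q_1, y, EEDZ) ⊢ (q_1, ε, EDZ)
All input consumed; stack is EDZ, not empty, and no further ε-move applies.

Reject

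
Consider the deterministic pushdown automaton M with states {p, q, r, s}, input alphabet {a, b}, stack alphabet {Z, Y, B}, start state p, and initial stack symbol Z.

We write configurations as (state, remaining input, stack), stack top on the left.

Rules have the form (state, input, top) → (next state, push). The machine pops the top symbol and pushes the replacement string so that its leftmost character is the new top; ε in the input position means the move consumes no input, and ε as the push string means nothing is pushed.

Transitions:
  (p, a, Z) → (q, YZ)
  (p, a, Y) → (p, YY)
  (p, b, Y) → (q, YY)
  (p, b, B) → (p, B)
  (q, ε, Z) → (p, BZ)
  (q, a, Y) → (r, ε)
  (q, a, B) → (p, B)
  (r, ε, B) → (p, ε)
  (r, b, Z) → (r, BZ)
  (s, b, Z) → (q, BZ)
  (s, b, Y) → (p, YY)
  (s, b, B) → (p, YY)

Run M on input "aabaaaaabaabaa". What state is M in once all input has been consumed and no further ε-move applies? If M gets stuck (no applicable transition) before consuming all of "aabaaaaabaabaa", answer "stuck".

stuck

(p, aabaaaaabaabaa, Z)
  read a, top Z: go to q, push YZ → (q, abaaaaabaabaa, YZ)
  read a, top Y: go to r, push ε → (r, baaaaabaabaa, Z)
  read b, top Z: go to r, push BZ → (r, aaaaabaabaa, BZ)
  ε-move, top B: go to p, push ε → (p, aaaaabaabaa, Z)
  read a, top Z: go to q, push YZ → (q, aaaabaabaa, YZ)
  read a, top Y: go to r, push ε → (r, aaabaabaa, Z)
No transition for (r, a, top Z); M blocks with input aaabaabaa remaining.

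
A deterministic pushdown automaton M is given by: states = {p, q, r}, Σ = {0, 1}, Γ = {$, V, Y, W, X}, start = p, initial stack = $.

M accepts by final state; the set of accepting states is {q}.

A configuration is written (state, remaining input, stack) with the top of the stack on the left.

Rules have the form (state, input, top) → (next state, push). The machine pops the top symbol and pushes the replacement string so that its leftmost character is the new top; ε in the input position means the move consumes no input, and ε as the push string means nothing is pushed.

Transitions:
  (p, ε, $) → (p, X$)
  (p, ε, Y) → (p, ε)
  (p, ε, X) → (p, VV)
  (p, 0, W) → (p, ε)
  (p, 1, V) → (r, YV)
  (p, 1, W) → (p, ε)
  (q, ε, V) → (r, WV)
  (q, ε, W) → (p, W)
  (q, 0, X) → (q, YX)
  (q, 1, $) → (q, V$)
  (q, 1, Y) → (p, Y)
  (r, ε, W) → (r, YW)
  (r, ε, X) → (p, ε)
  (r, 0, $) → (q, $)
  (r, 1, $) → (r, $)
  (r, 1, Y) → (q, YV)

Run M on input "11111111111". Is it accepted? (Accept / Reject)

(p, 11111111111, $)
  ε-move, top $: go to p, push X$ → (p, 11111111111, X$)
  ε-move, top X: go to p, push VV → (p, 11111111111, VV$)
  read 1, top V: go to r, push YV → (r, 1111111111, YVV$)
  read 1, top Y: go to q, push YV → (q, 111111111, YVVV$)
  read 1, top Y: go to p, push Y → (p, 11111111, YVVV$)
  ε-move, top Y: go to p, push ε → (p, 11111111, VVV$)
  read 1, top V: go to r, push YV → (r, 1111111, YVVV$)
  read 1, top Y: go to q, push YV → (q, 111111, YVVVV$)
  read 1, top Y: go to p, push Y → (p, 11111, YVVVV$)
  ε-move, top Y: go to p, push ε → (p, 11111, VVVV$)
  read 1, top V: go to r, push YV → (r, 1111, YVVVV$)
  read 1, top Y: go to q, push YV → (q, 111, YVVVVV$)
  read 1, top Y: go to p, push Y → (p, 11, YVVVVV$)
  ε-move, top Y: go to p, push ε → (p, 11, VVVVV$)
  read 1, top V: go to r, push YV → (r, 1, YVVVVV$)
  read 1, top Y: go to q, push YV → (q, ε, YVVVVVV$)
All input consumed; state q ∈ F.

Accept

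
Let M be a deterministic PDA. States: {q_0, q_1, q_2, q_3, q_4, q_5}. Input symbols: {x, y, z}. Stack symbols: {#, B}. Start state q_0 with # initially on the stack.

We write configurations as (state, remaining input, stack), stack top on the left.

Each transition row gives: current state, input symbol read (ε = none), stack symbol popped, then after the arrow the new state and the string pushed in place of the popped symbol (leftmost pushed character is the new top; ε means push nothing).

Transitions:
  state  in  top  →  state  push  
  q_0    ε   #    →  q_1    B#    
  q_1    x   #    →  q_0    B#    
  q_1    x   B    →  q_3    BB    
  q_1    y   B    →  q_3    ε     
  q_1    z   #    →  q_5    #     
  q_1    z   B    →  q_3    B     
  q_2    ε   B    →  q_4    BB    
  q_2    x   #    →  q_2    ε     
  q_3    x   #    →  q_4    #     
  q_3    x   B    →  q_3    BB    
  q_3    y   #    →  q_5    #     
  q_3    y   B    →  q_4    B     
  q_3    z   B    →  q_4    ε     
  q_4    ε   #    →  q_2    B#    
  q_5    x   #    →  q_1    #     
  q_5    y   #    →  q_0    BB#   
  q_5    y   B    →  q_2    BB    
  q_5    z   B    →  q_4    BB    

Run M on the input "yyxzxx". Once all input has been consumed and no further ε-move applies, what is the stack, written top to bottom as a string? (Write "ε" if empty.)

(q_0, yyxzxx, #) ⊢ (q_1, yyxzxx, B#) ⊢ (q_3, yxzxx, #) ⊢ (q_5, xzxx, #) ⊢ (q_1, zxx, #) ⊢ (q_5, xx, #) ⊢ (q_1, x, #) ⊢ (q_0, ε, B#)
All input consumed in state q_0 with stack B#.

B#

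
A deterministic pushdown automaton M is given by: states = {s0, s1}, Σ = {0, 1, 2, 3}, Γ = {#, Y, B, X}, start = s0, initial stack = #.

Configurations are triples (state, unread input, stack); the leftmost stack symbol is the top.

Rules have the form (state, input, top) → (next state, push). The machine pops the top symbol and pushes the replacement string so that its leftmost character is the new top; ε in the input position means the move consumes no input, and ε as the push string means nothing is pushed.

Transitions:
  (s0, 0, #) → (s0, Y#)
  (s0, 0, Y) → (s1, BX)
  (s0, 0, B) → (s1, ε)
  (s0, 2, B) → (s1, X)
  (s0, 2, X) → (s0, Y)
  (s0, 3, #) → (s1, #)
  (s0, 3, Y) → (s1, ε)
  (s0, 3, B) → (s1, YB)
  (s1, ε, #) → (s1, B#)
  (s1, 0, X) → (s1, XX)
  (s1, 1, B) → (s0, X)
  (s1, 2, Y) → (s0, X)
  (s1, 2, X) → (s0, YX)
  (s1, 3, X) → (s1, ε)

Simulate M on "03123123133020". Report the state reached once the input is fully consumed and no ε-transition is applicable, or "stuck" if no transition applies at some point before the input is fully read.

(s0, 03123123133020, #)
  read 0, top #: go to s0, push Y# → (s0, 3123123133020, Y#)
  read 3, top Y: go to s1, push ε → (s1, 123123133020, #)
  ε-move, top #: go to s1, push B# → (s1, 123123133020, B#)
  read 1, top B: go to s0, push X → (s0, 23123133020, X#)
  read 2, top X: go to s0, push Y → (s0, 3123133020, Y#)
  read 3, top Y: go to s1, push ε → (s1, 123133020, #)
  ε-move, top #: go to s1, push B# → (s1, 123133020, B#)
  read 1, top B: go to s0, push X → (s0, 23133020, X#)
  read 2, top X: go to s0, push Y → (s0, 3133020, Y#)
  read 3, top Y: go to s1, push ε → (s1, 133020, #)
  ε-move, top #: go to s1, push B# → (s1, 133020, B#)
  read 1, top B: go to s0, push X → (s0, 33020, X#)
No transition for (s0, 3, top X); M blocks with input 33020 remaining.

stuck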